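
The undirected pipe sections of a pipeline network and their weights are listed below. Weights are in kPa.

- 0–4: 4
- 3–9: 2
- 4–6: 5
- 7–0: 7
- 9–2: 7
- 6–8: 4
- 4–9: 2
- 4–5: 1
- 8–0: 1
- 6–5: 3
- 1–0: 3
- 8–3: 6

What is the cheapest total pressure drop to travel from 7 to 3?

Shortest distances from 7:
7: 0
0: 7  (via 7)
8: 8  (via 0)
1: 10  (via 0)
4: 11  (via 0)
5: 12  (via 4)
6: 12  (via 8)
9: 13  (via 4)
3: 14  (via 8)
Shortest route: 7–0–8–3 = 14 kPa.

14 kPa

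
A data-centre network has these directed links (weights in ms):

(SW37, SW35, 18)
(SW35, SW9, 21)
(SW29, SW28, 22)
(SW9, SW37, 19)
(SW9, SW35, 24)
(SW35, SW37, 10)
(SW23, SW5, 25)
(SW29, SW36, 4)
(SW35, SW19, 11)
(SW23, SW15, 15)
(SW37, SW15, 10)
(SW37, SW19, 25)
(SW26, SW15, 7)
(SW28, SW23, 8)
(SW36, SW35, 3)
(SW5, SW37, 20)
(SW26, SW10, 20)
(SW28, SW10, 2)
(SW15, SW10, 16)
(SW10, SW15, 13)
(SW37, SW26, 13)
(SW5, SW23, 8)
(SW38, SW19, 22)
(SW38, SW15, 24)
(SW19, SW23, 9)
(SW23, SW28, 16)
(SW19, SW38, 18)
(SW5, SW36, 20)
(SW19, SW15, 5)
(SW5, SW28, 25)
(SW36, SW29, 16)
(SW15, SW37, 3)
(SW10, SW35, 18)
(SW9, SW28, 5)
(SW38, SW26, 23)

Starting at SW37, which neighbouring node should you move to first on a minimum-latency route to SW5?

SW19

Candidate routes:
SW37 - SW15 - SW10 - SW35 - SW19 - SW23 - SW5: 10+16+18+11+9+25 = 89
SW37 - SW35 - SW9 - SW28 - SW23 - SW5: 18+21+5+8+25 = 77
SW37 - SW19 - SW23 - SW5: 25+9+25 = 59
SW37 - SW35 - SW19 - SW23 - SW5: 18+11+9+25 = 63
Cheapest is SW37 - SW19 - SW23 - SW5 at 59 ms.
So from SW37 the first move is to SW19.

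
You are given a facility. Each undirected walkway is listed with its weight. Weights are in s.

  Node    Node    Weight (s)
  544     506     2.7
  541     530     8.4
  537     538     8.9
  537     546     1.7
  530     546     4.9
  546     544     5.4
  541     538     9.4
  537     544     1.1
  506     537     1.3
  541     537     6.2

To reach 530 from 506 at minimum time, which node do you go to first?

537

Enumerating some paths:
506 - 537 - 544 - 546 - 530: 1.3+1.1+5.4+4.9 = 12.7
506 - 537 - 546 - 530: 1.3+1.7+4.9 = 7.9
506 - 544 - 537 - 546 - 530: 2.7+1.1+1.7+4.9 = 10.4
The minimum is 7.9 s via 506 - 537 - 546 - 530.
So from 506 the first move is to 537.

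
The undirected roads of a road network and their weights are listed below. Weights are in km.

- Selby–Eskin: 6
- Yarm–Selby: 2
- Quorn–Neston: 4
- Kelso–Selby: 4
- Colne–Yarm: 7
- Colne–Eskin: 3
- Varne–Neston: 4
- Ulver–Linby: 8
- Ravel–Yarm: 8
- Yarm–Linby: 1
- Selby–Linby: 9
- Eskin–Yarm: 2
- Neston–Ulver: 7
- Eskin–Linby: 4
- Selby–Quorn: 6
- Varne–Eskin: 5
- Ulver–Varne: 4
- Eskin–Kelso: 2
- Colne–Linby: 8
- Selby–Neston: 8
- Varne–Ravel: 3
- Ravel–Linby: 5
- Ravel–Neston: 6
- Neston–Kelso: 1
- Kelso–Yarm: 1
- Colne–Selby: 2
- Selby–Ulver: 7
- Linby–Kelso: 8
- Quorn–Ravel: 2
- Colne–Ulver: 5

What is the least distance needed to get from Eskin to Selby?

4 km

Running Dijkstra from Eskin:
Eskin: 0
Kelso: 2  (via Eskin)
Yarm: 2  (via Eskin)
Neston: 3  (via Kelso)
Linby: 3  (via Yarm)
Colne: 3  (via Eskin)
Selby: 4  (via Yarm)
Shortest route: Eskin → Yarm → Selby = 4 km.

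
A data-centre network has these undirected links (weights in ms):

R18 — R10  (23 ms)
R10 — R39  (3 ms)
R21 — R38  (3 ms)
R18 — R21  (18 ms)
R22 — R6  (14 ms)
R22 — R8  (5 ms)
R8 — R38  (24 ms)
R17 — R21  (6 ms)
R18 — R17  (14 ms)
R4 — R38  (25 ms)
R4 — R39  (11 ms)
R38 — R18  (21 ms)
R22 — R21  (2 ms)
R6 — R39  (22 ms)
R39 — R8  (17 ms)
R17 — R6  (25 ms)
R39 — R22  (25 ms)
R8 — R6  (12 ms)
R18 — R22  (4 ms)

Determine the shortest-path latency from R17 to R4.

34 ms

Compare a few routes:
R17 - R21 - R22 - R8 - R39 - R4: 6+2+5+17+11 = 41
R17 - R21 - R38 - R4: 6+3+25 = 34
The minimum is 34 ms via R17 - R21 - R38 - R4.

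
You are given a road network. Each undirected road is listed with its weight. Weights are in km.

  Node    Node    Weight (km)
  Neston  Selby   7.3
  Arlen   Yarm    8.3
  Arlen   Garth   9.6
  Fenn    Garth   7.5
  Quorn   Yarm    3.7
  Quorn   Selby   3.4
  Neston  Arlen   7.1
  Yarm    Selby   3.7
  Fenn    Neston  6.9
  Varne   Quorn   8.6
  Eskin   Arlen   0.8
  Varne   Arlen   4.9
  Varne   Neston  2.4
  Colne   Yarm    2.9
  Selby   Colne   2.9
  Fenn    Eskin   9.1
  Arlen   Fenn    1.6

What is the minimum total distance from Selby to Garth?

Candidate routes:
Selby - Neston - Fenn - Garth: 7.3+6.9+7.5 = 21.7
Selby - Yarm - Arlen - Fenn - Garth: 3.7+8.3+1.6+7.5 = 21.1
Selby - Yarm - Arlen - Garth: 3.7+8.3+9.6 = 21.6
The minimum is 21.1 km via Selby - Yarm - Arlen - Fenn - Garth.

21.1 km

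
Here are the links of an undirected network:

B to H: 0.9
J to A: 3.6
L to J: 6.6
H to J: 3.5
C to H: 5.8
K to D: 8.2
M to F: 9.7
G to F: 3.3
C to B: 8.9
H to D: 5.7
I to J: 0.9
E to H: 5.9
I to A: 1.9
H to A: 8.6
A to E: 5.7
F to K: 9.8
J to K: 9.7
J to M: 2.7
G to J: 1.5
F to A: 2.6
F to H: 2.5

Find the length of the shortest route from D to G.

Candidate routes:
D → H → F → G: 5.7+2.5+3.3 = 11.5
D → H → J → G: 5.7+3.5+1.5 = 10.7
The minimum is 10.7 via D → H → J → G.

10.7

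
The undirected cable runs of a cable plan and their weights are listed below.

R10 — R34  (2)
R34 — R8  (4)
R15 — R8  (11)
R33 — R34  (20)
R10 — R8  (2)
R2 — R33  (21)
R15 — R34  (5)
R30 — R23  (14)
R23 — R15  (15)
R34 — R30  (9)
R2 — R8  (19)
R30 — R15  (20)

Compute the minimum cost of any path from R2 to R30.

32

Enumerating some paths:
R2 - R8 - R15 - R34 - R30: 19+11+5+9 = 44
R2 - R8 - R34 - R15 - R30: 19+4+5+20 = 48
R2 - R8 - R34 - R30: 19+4+9 = 32
R2 - R8 - R10 - R34 - R15 - R30: 19+2+2+5+20 = 48
Cheapest is R2 - R8 - R34 - R30 at 32.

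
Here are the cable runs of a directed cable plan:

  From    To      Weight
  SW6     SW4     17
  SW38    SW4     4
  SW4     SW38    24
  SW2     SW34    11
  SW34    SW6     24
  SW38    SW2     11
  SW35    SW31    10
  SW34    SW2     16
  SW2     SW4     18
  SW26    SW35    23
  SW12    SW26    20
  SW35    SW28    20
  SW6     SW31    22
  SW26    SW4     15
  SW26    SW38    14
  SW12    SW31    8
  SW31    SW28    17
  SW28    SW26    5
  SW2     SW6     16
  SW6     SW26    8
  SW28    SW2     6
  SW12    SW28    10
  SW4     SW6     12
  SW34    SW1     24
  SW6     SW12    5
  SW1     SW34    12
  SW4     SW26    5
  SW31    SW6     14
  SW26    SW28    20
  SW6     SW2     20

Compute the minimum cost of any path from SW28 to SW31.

Enumerating some paths:
SW28–SW26–SW35–SW31: 5+23+10 = 38
SW28–SW2–SW6–SW12–SW31: 6+16+5+8 = 35
Cheapest is SW28–SW2–SW6–SW12–SW31 at 35.

35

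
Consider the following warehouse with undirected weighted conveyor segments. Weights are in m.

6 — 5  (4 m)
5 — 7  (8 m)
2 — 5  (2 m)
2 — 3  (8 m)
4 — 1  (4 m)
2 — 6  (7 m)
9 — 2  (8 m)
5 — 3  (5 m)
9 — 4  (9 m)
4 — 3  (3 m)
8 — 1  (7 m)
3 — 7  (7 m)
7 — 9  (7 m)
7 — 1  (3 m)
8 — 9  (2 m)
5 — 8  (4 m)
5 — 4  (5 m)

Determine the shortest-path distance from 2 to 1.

11 m

Compare a few routes:
2–5–4–1: 2+5+4 = 11
2–5–8–1: 2+4+7 = 13
2–5–7–1: 2+8+3 = 13
The minimum is 11 m via 2–5–4–1.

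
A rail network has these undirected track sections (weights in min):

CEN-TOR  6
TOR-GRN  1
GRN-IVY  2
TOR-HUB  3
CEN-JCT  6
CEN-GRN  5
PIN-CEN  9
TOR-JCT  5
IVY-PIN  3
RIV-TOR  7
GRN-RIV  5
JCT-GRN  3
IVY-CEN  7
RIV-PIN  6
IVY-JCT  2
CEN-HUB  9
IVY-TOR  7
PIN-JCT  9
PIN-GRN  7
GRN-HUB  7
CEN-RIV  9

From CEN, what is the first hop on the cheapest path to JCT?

JCT

Enumerating some paths:
CEN → IVY → JCT: 7+2 = 9
CEN → GRN → IVY → JCT: 5+2+2 = 9
CEN → GRN → JCT: 5+3 = 8
CEN → JCT: 6 = 6
Cheapest is CEN → JCT at 6 min.
So from CEN the first move is to JCT.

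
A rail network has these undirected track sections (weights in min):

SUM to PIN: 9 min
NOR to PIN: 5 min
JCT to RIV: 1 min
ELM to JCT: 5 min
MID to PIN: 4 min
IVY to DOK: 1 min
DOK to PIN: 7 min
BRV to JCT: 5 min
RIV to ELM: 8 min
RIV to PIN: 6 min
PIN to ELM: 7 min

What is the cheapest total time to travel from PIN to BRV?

12 min

Running Dijkstra from PIN:
PIN: 0
MID: 4  (via PIN)
NOR: 5  (via PIN)
RIV: 6  (via PIN)
DOK: 7  (via PIN)
JCT: 7  (via RIV)
ELM: 7  (via PIN)
IVY: 8  (via DOK)
SUM: 9  (via PIN)
BRV: 12  (via JCT)
Shortest route: PIN–RIV–JCT–BRV = 12 min.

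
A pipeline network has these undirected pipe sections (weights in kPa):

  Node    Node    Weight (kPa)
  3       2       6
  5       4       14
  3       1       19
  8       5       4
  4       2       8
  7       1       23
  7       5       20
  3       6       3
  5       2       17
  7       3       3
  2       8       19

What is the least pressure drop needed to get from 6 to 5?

Running Dijkstra from 6:
6: 0
3: 3  (via 6)
7: 6  (via 3)
2: 9  (via 3)
4: 17  (via 2)
1: 22  (via 3)
5: 26  (via 7)
Shortest route: 6 → 3 → 7 → 5 = 26 kPa.

26 kPa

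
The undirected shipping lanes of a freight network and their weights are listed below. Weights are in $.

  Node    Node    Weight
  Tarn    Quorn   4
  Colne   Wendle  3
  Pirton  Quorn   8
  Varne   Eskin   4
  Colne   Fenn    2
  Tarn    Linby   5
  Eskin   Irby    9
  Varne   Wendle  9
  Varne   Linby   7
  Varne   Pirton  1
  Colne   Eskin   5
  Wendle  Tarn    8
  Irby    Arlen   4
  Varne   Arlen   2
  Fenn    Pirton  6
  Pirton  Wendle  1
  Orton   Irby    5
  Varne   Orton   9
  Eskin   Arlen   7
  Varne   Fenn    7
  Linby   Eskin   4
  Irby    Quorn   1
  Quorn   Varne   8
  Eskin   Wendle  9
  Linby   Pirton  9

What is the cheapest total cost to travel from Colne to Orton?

$14

Settle nodes by increasing distance from Colne:
Colne: 0
Fenn: 2  (via Colne)
Wendle: 3  (via Colne)
Pirton: 4  (via Wendle)
Varne: 5  (via Pirton)
Eskin: 5  (via Colne)
Arlen: 7  (via Varne)
Linby: 9  (via Eskin)
Irby: 11  (via Arlen)
Tarn: 11  (via Wendle)
Quorn: 12  (via Pirton)
Orton: 14  (via Varne)
Shortest route: Colne → Wendle → Pirton → Varne → Orton = $14.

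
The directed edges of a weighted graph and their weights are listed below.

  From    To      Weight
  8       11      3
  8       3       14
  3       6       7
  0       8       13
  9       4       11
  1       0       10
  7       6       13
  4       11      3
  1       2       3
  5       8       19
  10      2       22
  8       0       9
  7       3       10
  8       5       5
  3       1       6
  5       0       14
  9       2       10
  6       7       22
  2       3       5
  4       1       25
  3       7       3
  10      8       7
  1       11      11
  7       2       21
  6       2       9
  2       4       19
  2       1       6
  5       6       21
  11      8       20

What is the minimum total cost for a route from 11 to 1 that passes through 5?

61

Shortest 11→5: 11–8–5 = 25
Shortest 5→1: 5–6–2–1 = 36
Total via 5: 25 + 36 = 61.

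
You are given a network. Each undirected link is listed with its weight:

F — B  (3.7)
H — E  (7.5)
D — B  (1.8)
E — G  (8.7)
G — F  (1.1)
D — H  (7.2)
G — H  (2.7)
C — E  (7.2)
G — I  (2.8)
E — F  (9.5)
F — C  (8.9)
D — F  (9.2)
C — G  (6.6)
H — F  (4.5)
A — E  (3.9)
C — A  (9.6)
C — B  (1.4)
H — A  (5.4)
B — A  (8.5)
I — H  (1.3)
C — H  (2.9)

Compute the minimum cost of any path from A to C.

Running Dijkstra from A:
A: 0
E: 3.9  (via A)
H: 5.4  (via A)
I: 6.7  (via H)
G: 8.1  (via H)
C: 8.3  (via H)
Shortest route: A–H–C = 8.3.

8.3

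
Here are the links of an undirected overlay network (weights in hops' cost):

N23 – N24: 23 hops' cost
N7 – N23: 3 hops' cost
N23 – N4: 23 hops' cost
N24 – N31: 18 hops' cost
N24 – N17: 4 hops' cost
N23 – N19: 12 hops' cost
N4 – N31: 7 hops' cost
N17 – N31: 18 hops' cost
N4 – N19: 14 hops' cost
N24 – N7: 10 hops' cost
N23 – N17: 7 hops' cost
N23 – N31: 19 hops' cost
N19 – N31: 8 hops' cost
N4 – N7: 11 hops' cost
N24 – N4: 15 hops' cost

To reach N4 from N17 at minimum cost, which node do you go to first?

N24

Compare a few routes:
N17 → N24 → N7 → N4: 4+10+11 = 25
N17 → N24 → N4: 4+15 = 19
N17 → N23 → N7 → N4: 7+3+11 = 21
N17 → N31 → N4: 18+7 = 25
Cheapest is N17 → N24 → N4 at 19 hops' cost.
So from N17 the first move is to N24.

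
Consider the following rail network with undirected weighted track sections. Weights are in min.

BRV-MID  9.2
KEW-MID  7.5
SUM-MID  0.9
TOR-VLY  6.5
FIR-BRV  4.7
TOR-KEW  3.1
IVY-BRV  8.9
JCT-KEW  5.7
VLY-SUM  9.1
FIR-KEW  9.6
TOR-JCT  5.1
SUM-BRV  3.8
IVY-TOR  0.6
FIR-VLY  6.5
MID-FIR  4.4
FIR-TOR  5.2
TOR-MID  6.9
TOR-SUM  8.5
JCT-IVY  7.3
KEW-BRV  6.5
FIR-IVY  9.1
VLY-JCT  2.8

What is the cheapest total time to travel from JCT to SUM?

11.9 min

Settle nodes by increasing distance from JCT:
JCT: 0
VLY: 2.8  (via JCT)
TOR: 5.1  (via JCT)
IVY: 5.7  (via TOR)
KEW: 5.7  (via JCT)
FIR: 9.3  (via VLY)
SUM: 11.9  (via VLY)
Shortest route: JCT–VLY–SUM = 11.9 min.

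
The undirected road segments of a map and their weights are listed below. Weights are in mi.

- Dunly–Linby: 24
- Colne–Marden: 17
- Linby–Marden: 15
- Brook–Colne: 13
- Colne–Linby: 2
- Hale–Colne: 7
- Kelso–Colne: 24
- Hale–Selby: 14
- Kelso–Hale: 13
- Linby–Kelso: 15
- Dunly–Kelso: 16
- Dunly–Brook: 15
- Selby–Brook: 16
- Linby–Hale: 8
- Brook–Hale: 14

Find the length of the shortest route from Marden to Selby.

Settle nodes by increasing distance from Marden:
Marden: 0
Linby: 15  (via Marden)
Colne: 17  (via Marden)
Hale: 23  (via Linby)
Kelso: 30  (via Linby)
Brook: 30  (via Colne)
Selby: 37  (via Hale)
Shortest route: Marden → Linby → Hale → Selby = 37 mi.

37 mi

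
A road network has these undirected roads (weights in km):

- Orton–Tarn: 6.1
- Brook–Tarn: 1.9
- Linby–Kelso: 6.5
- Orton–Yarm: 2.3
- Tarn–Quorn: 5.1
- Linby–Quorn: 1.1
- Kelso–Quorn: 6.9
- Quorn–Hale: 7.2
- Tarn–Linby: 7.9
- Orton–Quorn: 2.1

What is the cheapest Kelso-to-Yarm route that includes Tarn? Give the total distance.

20.4 km

Best Kelso to Tarn: Kelso → Quorn → Tarn costing 12
Shortest Tarn→Yarm: Tarn → Orton → Yarm = 8.4
Total via Tarn: 12 + 8.4 = 20.4 km.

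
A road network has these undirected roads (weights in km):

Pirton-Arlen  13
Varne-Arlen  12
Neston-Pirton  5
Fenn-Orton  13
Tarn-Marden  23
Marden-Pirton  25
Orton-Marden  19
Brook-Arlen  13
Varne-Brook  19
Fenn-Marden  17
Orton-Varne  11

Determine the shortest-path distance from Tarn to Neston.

Running Dijkstra from Tarn:
Tarn: 0
Marden: 23  (via Tarn)
Fenn: 40  (via Marden)
Orton: 42  (via Marden)
Pirton: 48  (via Marden)
Varne: 53  (via Orton)
Neston: 53  (via Pirton)
Shortest route: Tarn → Marden → Pirton → Neston = 53 km.

53 km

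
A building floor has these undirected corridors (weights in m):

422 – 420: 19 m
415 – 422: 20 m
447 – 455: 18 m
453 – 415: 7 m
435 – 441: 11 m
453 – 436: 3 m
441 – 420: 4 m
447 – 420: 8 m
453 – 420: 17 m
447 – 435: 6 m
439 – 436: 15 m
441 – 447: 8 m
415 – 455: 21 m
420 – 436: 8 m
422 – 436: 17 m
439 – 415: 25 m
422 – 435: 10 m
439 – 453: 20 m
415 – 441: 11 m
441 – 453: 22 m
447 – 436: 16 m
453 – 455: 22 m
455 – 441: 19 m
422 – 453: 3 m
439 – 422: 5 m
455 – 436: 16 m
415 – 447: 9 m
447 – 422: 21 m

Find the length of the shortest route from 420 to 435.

14 m

Running Dijkstra from 420:
420: 0
441: 4  (via 420)
447: 8  (via 420)
436: 8  (via 420)
453: 11  (via 436)
435: 14  (via 447)
Shortest route: 420–447–435 = 14 m.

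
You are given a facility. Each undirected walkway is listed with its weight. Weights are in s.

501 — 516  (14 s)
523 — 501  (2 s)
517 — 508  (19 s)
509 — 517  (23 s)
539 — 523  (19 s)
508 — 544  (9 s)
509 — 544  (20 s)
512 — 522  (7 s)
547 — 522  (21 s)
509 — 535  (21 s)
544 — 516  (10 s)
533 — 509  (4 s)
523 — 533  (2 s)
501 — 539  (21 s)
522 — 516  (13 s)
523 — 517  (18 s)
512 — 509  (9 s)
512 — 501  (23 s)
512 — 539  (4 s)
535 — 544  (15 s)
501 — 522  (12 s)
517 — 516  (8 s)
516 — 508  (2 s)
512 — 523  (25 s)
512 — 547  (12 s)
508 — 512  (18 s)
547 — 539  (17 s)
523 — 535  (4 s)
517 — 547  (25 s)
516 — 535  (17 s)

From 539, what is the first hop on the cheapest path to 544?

Enumerating some paths:
539–512–508–544: 4+18+9 = 31
539–512–522–516–544: 4+7+13+10 = 34
539–512–509–544: 4+9+20 = 33
Cheapest is 539–512–508–544 at 31 s.
So from 539 the first move is to 512.

512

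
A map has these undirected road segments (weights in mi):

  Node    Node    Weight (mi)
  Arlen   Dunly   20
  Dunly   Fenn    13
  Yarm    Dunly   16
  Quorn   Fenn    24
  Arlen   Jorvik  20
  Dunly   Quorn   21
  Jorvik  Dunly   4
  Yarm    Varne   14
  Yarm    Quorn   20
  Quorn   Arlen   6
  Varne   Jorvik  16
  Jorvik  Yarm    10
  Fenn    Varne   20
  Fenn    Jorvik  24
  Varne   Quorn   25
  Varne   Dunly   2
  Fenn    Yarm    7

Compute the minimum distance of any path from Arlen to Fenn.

Shortest distances from Arlen:
Arlen: 0
Quorn: 6  (via Arlen)
Dunly: 20  (via Arlen)
Jorvik: 20  (via Arlen)
Varne: 22  (via Dunly)
Yarm: 26  (via Quorn)
Fenn: 30  (via Quorn)
Shortest route: Arlen–Quorn–Fenn = 30 mi.

30 mi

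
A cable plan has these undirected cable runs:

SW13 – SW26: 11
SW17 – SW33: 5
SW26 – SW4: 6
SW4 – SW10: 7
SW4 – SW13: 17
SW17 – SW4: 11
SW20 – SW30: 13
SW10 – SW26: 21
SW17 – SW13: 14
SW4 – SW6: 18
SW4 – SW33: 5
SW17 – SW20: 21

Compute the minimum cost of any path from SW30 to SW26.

50

Candidate routes:
SW30 → SW20 → SW17 → SW33 → SW4 → SW26: 13+21+5+5+6 = 50
SW30 → SW20 → SW17 → SW13 → SW26: 13+21+14+11 = 59
SW30 → SW20 → SW17 → SW4 → SW26: 13+21+11+6 = 51
Cheapest is SW30 → SW20 → SW17 → SW33 → SW4 → SW26 at 50.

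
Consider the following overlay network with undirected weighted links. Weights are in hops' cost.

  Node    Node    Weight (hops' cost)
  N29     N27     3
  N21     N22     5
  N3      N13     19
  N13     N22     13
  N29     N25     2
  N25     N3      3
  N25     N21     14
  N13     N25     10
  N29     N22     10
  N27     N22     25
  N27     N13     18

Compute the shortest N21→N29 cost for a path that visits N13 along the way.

Shortest N21→N13: N21–N22–N13 = 18
Best N13 to N29: N13–N25–N29 costing 12
Total via N13: 18 + 12 = 30 hops' cost.

30 hops' cost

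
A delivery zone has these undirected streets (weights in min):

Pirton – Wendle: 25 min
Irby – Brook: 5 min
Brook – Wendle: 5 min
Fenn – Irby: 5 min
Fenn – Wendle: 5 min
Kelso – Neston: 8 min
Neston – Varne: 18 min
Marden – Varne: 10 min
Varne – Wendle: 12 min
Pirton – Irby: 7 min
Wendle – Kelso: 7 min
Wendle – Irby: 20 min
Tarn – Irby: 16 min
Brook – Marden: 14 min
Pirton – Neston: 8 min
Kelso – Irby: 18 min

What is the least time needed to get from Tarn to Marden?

Running Dijkstra from Tarn:
Tarn: 0
Irby: 16  (via Tarn)
Fenn: 21  (via Irby)
Brook: 21  (via Irby)
Pirton: 23  (via Irby)
Wendle: 26  (via Fenn)
Neston: 31  (via Pirton)
Kelso: 33  (via Wendle)
Marden: 35  (via Brook)
Shortest route: Tarn → Irby → Brook → Marden = 35 min.

35 min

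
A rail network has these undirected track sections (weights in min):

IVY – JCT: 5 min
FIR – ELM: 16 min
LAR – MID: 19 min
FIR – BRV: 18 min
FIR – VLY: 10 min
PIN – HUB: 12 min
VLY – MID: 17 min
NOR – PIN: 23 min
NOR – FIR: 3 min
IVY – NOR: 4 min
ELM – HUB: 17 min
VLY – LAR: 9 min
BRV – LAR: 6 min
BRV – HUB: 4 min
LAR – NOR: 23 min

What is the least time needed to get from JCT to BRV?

Candidate routes:
JCT - IVY - NOR - FIR - BRV: 5+4+3+18 = 30
JCT - IVY - NOR - FIR - VLY - LAR - BRV: 5+4+3+10+9+6 = 37
Cheapest is JCT - IVY - NOR - FIR - BRV at 30 min.

30 min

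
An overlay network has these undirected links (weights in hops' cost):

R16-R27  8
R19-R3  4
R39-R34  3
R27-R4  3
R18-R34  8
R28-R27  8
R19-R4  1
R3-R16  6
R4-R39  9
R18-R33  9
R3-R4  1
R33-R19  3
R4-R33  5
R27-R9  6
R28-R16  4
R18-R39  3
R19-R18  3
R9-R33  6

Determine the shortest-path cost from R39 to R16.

14 hops' cost

Candidate routes:
R39 → R18 → R19 → R4 → R3 → R16: 3+3+1+1+6 = 14
R39 → R18 → R19 → R3 → R16: 3+3+4+6 = 16
R39 → R4 → R3 → R16: 9+1+6 = 16
The minimum is 14 hops' cost via R39 → R18 → R19 → R4 → R3 → R16.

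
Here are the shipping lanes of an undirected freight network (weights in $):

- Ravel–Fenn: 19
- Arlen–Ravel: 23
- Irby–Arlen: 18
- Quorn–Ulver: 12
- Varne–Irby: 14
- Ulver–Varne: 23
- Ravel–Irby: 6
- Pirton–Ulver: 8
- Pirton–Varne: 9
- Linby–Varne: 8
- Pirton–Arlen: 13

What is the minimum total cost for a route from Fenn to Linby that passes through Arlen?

Shortest Fenn→Arlen: Fenn → Ravel → Arlen = 42
Best Arlen to Linby: Arlen → Pirton → Varne → Linby costing 30
Total via Arlen: 42 + 30 = $72.

$72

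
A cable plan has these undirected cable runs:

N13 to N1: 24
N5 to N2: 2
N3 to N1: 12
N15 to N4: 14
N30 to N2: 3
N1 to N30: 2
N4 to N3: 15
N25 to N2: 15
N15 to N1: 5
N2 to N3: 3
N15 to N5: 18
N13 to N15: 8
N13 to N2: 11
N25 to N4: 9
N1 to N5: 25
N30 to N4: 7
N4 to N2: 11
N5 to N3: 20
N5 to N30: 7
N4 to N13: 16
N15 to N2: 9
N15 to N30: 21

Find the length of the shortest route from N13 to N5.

13

Enumerating some paths:
N13–N15–N2–N5: 8+9+2 = 19
N13–N2–N5: 11+2 = 13
The minimum is 13 via N13–N2–N5.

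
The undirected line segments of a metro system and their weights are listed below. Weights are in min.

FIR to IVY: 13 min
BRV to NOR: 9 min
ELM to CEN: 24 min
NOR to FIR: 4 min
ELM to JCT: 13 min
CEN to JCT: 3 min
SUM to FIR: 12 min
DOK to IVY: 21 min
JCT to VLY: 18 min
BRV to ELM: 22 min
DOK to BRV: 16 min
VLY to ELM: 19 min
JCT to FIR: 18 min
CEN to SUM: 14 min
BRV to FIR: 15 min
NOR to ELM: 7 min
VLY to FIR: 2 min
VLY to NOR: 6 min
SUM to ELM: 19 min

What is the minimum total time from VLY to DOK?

Settle nodes by increasing distance from VLY:
VLY: 0
FIR: 2  (via VLY)
NOR: 6  (via VLY)
ELM: 13  (via NOR)
SUM: 14  (via FIR)
BRV: 15  (via NOR)
IVY: 15  (via FIR)
JCT: 18  (via VLY)
CEN: 21  (via JCT)
DOK: 31  (via BRV)
Shortest route: VLY → NOR → BRV → DOK = 31 min.

31 min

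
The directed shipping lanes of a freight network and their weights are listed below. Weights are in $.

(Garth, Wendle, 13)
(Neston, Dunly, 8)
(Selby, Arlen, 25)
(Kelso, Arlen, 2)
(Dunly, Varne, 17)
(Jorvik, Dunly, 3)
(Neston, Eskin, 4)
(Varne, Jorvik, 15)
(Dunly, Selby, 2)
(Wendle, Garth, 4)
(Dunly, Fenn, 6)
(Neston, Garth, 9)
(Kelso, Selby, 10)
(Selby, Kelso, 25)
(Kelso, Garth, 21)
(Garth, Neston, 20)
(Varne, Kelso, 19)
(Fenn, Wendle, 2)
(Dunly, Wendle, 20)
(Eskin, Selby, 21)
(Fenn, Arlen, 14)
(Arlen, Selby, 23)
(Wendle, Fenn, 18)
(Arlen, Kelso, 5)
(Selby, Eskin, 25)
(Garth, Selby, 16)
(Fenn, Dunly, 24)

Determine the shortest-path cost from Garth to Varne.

$45

Enumerating some paths:
Garth → Neston → Dunly → Varne: 20+8+17 = 45
Garth → Wendle → Fenn → Dunly → Varne: 13+18+24+17 = 72
Cheapest is Garth → Neston → Dunly → Varne at $45.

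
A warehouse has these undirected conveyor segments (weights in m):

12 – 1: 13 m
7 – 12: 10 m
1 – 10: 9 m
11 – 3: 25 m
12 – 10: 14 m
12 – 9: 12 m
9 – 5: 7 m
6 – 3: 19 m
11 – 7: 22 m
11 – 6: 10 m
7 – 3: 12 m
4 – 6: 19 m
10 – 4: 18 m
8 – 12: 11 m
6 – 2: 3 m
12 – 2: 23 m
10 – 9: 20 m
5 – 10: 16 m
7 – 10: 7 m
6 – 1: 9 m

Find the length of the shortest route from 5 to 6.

34 m

Enumerating some paths:
5 → 9 → 12 → 1 → 6: 7+12+13+9 = 41
5 → 10 → 1 → 6: 16+9+9 = 34
5 → 9 → 10 → 1 → 6: 7+20+9+9 = 45
5 → 9 → 12 → 2 → 6: 7+12+23+3 = 45
The minimum is 34 m via 5 → 10 → 1 → 6.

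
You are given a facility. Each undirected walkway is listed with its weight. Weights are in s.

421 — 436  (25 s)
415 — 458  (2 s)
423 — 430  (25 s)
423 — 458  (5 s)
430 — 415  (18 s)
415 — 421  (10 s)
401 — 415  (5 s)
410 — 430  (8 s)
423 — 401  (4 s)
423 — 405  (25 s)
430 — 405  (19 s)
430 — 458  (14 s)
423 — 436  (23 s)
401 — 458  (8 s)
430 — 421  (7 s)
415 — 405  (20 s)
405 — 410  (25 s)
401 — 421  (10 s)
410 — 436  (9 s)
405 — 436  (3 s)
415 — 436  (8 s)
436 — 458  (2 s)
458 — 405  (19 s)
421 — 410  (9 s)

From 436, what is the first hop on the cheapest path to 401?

458

Compare a few routes:
436 - 458 - 415 - 401: 2+2+5 = 9
436 - 415 - 401: 8+5 = 13
436 - 458 - 423 - 401: 2+5+4 = 11
436 - 458 - 401: 2+8 = 10
Cheapest is 436 - 458 - 415 - 401 at 9 s.
So from 436 the first move is to 458.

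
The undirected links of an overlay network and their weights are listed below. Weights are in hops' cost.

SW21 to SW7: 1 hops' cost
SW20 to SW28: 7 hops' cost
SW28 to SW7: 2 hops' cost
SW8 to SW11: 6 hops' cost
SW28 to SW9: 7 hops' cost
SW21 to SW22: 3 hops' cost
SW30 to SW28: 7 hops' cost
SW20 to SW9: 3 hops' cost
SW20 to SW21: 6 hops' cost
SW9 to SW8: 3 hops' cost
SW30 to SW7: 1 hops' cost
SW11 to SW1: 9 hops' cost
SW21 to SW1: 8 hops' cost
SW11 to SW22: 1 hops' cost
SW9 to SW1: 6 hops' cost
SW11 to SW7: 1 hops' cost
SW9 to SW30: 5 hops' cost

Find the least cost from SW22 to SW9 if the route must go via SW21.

10 hops' cost

Shortest SW22→SW21: SW22–SW21 = 3
Best SW21 to SW9: SW21–SW7–SW30–SW9 costing 7
Total via SW21: 3 + 7 = 10 hops' cost.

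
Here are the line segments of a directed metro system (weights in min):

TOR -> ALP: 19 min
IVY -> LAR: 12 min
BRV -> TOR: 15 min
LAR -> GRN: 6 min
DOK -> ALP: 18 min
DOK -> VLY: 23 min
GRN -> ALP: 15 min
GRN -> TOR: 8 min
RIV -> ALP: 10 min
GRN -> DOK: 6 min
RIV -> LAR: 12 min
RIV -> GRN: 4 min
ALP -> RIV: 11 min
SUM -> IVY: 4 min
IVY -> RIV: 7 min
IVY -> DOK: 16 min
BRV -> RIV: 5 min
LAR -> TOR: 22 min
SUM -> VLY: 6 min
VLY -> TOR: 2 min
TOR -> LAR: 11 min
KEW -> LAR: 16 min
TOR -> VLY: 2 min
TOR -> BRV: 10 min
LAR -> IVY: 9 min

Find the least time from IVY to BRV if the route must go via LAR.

36 min

Best IVY to LAR: IVY–LAR costing 12
Shortest LAR→BRV: LAR–GRN–TOR–BRV = 24
Total via LAR: 12 + 24 = 36 min.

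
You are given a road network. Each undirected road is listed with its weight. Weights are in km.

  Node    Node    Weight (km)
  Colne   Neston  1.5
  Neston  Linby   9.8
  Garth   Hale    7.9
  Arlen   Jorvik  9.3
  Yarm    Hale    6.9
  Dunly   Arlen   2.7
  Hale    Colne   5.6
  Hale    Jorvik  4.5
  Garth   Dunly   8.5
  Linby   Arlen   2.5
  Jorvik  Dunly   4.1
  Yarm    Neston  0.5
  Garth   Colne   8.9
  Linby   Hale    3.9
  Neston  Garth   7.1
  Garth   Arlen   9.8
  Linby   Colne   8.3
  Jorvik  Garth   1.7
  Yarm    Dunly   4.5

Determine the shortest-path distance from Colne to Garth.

Settle nodes by increasing distance from Colne:
Colne: 0
Neston: 1.5  (via Colne)
Yarm: 2  (via Neston)
Hale: 5.6  (via Colne)
Dunly: 6.5  (via Yarm)
Linby: 8.3  (via Colne)
Garth: 8.6  (via Neston)
Shortest route: Colne–Neston–Garth = 8.6 km.

8.6 km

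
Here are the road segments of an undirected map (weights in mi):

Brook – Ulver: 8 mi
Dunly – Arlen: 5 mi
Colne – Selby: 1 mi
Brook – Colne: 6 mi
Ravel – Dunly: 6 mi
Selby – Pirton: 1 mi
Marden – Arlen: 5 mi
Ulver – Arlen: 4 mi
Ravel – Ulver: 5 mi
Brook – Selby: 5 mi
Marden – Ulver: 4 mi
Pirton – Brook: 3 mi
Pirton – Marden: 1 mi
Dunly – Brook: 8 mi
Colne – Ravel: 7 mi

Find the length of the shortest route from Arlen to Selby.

Enumerating some paths:
Arlen–Ulver–Marden–Pirton–Selby: 4+4+1+1 = 10
Arlen–Marden–Pirton–Selby: 5+1+1 = 7
Arlen–Marden–Pirton–Brook–Selby: 5+1+3+5 = 14
The minimum is 7 mi via Arlen–Marden–Pirton–Selby.

7 mi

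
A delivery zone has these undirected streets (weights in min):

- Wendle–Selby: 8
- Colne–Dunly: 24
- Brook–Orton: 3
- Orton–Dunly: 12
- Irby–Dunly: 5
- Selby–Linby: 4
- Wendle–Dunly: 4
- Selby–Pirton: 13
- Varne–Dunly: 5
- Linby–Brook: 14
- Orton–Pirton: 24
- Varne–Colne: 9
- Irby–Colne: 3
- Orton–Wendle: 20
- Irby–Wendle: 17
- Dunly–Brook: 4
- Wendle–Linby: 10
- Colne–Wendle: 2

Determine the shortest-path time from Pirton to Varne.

Candidate routes:
Pirton → Selby → Wendle → Colne → Varne: 13+8+2+9 = 32
Pirton → Selby → Linby → Wendle → Dunly → Varne: 13+4+10+4+5 = 36
Pirton → Selby → Wendle → Colne → Irby → Dunly → Varne: 13+8+2+3+5+5 = 36
Pirton → Selby → Wendle → Dunly → Varne: 13+8+4+5 = 30
Cheapest is Pirton → Selby → Wendle → Dunly → Varne at 30 min.

30 min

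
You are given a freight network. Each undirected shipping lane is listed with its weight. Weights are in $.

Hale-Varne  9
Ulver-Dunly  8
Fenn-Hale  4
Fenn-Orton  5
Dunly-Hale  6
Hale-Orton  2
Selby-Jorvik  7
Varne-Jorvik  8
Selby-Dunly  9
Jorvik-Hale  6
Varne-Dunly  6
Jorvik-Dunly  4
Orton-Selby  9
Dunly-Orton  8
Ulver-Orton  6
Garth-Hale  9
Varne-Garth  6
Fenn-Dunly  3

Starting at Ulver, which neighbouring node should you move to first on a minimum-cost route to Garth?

Orton

Candidate routes:
Ulver → Dunly → Varne → Garth: 8+6+6 = 20
Ulver → Orton → Hale → Varne → Garth: 6+2+9+6 = 23
Ulver → Orton → Hale → Garth: 6+2+9 = 17
The minimum is $17 via Ulver → Orton → Hale → Garth.
So from Ulver the first move is to Orton.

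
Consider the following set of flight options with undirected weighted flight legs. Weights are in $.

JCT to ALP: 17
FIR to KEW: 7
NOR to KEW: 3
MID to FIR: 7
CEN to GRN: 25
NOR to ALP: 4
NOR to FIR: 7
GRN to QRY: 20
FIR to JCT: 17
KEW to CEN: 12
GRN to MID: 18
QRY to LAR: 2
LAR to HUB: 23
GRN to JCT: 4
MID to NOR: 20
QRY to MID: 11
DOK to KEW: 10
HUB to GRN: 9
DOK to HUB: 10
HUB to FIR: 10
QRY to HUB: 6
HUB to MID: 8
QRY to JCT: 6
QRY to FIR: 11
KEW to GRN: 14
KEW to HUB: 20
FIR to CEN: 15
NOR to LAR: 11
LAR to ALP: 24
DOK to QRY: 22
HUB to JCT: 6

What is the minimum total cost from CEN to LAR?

Running Dijkstra from CEN:
CEN: 0
KEW: 12  (via CEN)
FIR: 15  (via CEN)
NOR: 15  (via KEW)
ALP: 19  (via NOR)
MID: 22  (via FIR)
DOK: 22  (via KEW)
HUB: 25  (via FIR)
GRN: 25  (via CEN)
QRY: 26  (via FIR)
LAR: 26  (via NOR)
Shortest route: CEN → KEW → NOR → LAR = $26.

$26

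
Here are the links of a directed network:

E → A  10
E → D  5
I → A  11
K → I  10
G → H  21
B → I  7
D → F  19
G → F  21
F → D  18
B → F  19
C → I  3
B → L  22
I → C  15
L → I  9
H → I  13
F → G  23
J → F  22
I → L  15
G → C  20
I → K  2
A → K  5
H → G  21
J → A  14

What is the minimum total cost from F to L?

Enumerating some paths:
F - G - H - I - L: 23+21+13+15 = 72
F - G - C - I - L: 23+20+3+15 = 61
Cheapest is F - G - C - I - L at 61.

61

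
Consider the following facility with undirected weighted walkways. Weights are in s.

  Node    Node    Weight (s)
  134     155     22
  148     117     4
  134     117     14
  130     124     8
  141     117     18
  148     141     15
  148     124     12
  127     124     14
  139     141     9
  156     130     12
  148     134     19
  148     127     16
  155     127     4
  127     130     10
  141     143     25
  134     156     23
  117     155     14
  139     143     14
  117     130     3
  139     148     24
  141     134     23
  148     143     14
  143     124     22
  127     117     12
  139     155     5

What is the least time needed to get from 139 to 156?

31 s

Running Dijkstra from 139:
139: 0
155: 5  (via 139)
141: 9  (via 139)
127: 9  (via 155)
143: 14  (via 139)
117: 19  (via 155)
130: 19  (via 127)
124: 23  (via 127)
148: 23  (via 117)
134: 27  (via 155)
156: 31  (via 130)
Shortest route: 139–155–127–130–156 = 31 s.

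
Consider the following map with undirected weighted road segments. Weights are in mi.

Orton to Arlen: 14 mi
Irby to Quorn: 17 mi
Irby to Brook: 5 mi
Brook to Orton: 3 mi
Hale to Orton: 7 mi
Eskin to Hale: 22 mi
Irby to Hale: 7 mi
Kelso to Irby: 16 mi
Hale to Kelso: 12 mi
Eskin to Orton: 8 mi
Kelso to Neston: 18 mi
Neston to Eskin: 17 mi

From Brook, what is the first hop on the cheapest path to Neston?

Orton

Enumerating some paths:
Brook–Irby–Kelso–Neston: 5+16+18 = 39
Brook–Orton–Eskin–Neston: 3+8+17 = 28
Brook–Orton–Hale–Kelso–Neston: 3+7+12+18 = 40
Brook–Irby–Hale–Kelso–Neston: 5+7+12+18 = 42
Cheapest is Brook–Orton–Eskin–Neston at 28 mi.
So from Brook the first move is to Orton.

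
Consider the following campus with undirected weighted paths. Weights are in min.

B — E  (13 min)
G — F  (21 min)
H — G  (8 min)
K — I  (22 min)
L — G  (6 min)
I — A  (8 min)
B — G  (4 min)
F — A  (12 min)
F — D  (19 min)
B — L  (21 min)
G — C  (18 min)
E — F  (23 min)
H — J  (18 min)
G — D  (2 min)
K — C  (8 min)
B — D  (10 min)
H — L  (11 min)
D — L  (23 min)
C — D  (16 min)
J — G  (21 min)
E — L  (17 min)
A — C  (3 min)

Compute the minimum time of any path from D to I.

Enumerating some paths:
D–C–A–I: 16+3+8 = 27
D–G–F–A–I: 2+21+12+8 = 43
D–F–A–I: 19+12+8 = 39
D–G–C–A–I: 2+18+3+8 = 31
Cheapest is D–C–A–I at 27 min.

27 min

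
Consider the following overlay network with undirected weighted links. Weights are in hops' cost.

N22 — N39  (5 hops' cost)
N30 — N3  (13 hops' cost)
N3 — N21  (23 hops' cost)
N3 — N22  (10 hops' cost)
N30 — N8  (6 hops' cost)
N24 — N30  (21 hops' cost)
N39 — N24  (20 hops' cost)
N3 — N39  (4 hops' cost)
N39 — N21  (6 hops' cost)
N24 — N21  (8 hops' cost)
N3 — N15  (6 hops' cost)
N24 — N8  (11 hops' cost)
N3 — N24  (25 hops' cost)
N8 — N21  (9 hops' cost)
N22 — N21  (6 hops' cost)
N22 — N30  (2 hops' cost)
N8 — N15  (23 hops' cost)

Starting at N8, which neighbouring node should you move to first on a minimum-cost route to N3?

N30

Enumerating some paths:
N8–N30–N22–N3: 6+2+10 = 18
N8–N30–N22–N39–N3: 6+2+5+4 = 17
N8–N30–N3: 6+13 = 19
Cheapest is N8–N30–N22–N39–N3 at 17 hops' cost.
So from N8 the first move is to N30.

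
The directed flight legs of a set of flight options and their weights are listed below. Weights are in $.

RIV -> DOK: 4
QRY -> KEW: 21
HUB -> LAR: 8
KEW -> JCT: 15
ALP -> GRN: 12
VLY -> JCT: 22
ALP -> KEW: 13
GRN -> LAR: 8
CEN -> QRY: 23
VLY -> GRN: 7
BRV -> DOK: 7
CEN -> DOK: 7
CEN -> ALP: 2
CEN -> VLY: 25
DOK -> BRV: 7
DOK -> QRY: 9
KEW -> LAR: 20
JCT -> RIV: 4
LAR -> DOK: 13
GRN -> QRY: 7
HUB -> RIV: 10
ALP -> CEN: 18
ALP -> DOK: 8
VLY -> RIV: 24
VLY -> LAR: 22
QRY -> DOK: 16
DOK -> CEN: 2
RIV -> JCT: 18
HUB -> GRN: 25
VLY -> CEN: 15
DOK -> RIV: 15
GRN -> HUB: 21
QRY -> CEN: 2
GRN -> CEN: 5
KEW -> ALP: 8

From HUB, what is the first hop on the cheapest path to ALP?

Candidate routes:
HUB–RIV–DOK–QRY–CEN–ALP: 10+4+9+2+2 = 27
HUB–RIV–DOK–CEN–ALP: 10+4+2+2 = 18
HUB–LAR–DOK–CEN–ALP: 8+13+2+2 = 25
The minimum is $18 via HUB–RIV–DOK–CEN–ALP.
So from HUB the first move is to RIV.

RIV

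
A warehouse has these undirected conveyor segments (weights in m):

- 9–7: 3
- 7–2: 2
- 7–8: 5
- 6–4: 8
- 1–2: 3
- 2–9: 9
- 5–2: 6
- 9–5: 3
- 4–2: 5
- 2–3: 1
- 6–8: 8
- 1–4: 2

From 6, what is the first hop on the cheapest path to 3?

4

Enumerating some paths:
6 - 4 - 2 - 3: 8+5+1 = 14
6 - 8 - 7 - 2 - 3: 8+5+2+1 = 16
6 - 8 - 7 - 9 - 2 - 3: 8+5+3+9+1 = 26
The minimum is 14 m via 6 - 4 - 2 - 3.
So from 6 the first move is to 4.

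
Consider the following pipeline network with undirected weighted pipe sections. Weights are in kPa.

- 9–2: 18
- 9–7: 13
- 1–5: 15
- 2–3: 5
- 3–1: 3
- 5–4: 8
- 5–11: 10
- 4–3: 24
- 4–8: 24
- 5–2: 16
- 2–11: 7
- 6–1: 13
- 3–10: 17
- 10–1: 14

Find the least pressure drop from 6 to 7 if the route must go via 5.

Shortest 6→5: 6–1–5 = 28
Best 5 to 7: 5–2–9–7 costing 47
Total via 5: 28 + 47 = 75 kPa.

75 kPa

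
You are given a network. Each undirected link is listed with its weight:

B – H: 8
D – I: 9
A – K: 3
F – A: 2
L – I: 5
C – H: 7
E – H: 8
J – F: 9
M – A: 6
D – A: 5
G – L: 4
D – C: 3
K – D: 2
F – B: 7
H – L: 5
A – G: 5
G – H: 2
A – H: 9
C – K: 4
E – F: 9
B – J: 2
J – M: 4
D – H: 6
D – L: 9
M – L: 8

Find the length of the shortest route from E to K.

14

Candidate routes:
E → F → A → D → K: 9+2+5+2 = 18
E → F → A → K: 9+2+3 = 14
E → H → D → K: 8+6+2 = 16
The minimum is 14 via E → F → A → K.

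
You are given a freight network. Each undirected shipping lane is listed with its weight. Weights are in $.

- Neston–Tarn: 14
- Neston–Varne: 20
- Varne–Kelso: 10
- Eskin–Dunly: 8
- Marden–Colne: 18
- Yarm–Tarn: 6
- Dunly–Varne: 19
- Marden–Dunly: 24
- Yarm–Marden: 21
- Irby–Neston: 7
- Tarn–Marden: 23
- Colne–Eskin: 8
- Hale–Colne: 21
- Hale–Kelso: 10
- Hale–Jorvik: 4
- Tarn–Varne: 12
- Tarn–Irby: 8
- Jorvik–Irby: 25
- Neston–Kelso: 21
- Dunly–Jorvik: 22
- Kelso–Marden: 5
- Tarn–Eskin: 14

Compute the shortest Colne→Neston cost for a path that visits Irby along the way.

$37

Best Colne to Irby: Colne → Eskin → Tarn → Irby costing 30
Shortest Irby→Neston: Irby → Neston = 7
Total via Irby: 30 + 7 = $37.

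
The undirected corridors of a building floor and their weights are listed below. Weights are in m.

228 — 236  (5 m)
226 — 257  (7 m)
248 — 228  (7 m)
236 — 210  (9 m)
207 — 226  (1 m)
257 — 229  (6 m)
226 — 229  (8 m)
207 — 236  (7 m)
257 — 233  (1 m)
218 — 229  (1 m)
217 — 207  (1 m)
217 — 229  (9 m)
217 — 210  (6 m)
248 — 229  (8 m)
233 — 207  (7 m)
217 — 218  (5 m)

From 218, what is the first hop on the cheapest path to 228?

229

Candidate routes:
218 - 229 - 217 - 207 - 236 - 228: 1+9+1+7+5 = 23
218 - 229 - 248 - 228: 1+8+7 = 16
218 - 229 - 226 - 207 - 236 - 228: 1+8+1+7+5 = 22
218 - 217 - 207 - 236 - 228: 5+1+7+5 = 18
The minimum is 16 m via 218 - 229 - 248 - 228.
So from 218 the first move is to 229.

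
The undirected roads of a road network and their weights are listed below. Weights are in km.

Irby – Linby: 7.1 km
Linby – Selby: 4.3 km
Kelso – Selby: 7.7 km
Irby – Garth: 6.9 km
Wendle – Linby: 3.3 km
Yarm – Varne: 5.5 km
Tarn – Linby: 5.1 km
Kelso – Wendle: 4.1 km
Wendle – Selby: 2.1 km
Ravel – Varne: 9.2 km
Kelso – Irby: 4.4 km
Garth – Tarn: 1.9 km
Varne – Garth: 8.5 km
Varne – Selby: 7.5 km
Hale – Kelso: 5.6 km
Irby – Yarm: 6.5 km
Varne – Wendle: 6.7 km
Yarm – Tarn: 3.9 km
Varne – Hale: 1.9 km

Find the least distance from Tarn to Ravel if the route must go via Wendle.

Shortest Tarn→Wendle: Tarn–Linby–Wendle = 8.4
Best Wendle to Ravel: Wendle–Varne–Ravel costing 15.9
Total via Wendle: 8.4 + 15.9 = 24.3 km.

24.3 km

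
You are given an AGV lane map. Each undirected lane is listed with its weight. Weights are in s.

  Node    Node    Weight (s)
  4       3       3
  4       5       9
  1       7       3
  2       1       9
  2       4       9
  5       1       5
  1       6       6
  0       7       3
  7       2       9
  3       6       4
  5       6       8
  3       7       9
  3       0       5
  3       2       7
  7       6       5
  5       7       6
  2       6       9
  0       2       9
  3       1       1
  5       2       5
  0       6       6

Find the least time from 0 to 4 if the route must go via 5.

Shortest 0→5: 0 → 7 → 5 = 9
Shortest 5→4: 5 → 4 = 9
Total via 5: 9 + 9 = 18 s.

18 s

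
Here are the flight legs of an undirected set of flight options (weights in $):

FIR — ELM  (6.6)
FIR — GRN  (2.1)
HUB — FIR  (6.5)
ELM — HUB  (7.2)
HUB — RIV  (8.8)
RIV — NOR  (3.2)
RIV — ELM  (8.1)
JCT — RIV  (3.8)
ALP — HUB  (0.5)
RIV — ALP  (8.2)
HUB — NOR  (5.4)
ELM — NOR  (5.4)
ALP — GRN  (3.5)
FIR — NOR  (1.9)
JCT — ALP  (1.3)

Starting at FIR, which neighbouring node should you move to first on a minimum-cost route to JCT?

GRN

Compare a few routes:
FIR–GRN–ALP–JCT: 2.1+3.5+1.3 = 6.9
FIR–HUB–ALP–JCT: 6.5+0.5+1.3 = 8.3
The minimum is $6.9 via FIR–GRN–ALP–JCT.
So from FIR the first move is to GRN.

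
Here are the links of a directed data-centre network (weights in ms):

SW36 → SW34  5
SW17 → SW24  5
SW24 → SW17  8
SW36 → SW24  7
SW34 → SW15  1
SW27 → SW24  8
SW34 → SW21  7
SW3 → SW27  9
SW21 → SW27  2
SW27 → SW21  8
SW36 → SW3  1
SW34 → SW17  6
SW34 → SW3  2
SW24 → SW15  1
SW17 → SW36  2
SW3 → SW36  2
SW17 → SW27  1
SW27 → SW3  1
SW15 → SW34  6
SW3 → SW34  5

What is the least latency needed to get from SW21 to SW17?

Settle nodes by increasing distance from SW21:
SW21: 0
SW27: 2  (via SW21)
SW3: 3  (via SW27)
SW36: 5  (via SW3)
SW34: 8  (via SW3)
SW15: 9  (via SW34)
SW24: 10  (via SW27)
SW17: 14  (via SW34)
Shortest route: SW21 → SW27 → SW3 → SW34 → SW17 = 14 ms.

14 ms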